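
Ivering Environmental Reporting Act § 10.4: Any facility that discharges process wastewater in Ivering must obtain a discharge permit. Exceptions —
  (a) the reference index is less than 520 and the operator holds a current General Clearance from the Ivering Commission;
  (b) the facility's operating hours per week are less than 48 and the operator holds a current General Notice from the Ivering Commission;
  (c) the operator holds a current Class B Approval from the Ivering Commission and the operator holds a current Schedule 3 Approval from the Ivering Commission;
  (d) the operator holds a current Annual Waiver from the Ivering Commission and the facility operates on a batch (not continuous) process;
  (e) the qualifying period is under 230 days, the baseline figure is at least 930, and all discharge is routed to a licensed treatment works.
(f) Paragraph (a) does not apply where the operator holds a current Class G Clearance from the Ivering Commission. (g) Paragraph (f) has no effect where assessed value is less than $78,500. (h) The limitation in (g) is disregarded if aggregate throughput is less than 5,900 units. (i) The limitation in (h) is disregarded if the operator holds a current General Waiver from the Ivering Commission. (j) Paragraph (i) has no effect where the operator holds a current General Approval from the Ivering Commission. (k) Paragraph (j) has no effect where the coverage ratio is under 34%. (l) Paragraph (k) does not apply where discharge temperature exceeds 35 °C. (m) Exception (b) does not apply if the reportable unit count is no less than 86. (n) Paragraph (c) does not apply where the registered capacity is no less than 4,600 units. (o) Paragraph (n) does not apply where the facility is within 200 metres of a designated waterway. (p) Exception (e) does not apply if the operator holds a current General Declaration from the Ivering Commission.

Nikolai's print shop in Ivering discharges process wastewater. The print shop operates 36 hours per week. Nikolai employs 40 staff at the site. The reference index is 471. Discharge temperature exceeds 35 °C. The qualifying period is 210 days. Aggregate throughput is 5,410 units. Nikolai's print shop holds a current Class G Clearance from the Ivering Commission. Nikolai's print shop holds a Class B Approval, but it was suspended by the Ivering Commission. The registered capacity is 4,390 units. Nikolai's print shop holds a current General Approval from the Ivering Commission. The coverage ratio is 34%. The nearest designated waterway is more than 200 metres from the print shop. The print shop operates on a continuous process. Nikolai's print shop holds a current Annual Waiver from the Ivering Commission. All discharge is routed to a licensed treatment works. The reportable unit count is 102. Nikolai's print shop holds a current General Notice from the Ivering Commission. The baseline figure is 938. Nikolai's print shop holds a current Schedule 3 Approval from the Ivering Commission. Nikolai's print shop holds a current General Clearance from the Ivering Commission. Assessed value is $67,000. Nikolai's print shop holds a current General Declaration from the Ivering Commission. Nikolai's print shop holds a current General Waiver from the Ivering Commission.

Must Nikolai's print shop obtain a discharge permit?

Exception (a)'s conditions are all satisfied: the reference index is 471, less than the 520 limit; a current General Clearance is held. But applying paragraphs (f)–(l): (f) operates — a current Class G Clearance is held. (g) would limit (f) — assessed value is $67,000, less than the $78,500 limit — but (h) sets (g) aside: (h) operates — aggregate throughput is 5,410 units, less than the 5,900 units limit. (i) is engaged (a current General Waiver is held), but is displaced by (j): (j) operates against (i): a current General Approval is held. (k) is inapplicable (the coverage ratio is 34%, not under 34%), so (j) stands. (a) is therefore removed.
Exception (b)'s conditions are all satisfied: the facility's operating hours per week are 36, less than the 48 limit; a current General Notice is held. Turning to paragraph (m): (m) operates against (b): the reportable unit count is 102, meeting the 86 threshold. Exception (b) does not apply.
Exception (c) requires that the operator holds a current Class B Approval from the Ivering Commission; but the Class B Approval is not current, so (c) is unavailable.
Exception (d) does not apply: the facility operates on a continuous process.
Exception (e): the qualifying period is 210 days, under the 230 days limit; the baseline figure is 938, meeting the 930 threshold; discharge is routed to a licensed treatment works — every condition holds. But applying paragraph (p): (p) operates against (e): a current General Declaration is held. (e) is therefore removed.
No exception applies. The general rule governs.

Yes — Nikolai's print shop must obtain a discharge permit.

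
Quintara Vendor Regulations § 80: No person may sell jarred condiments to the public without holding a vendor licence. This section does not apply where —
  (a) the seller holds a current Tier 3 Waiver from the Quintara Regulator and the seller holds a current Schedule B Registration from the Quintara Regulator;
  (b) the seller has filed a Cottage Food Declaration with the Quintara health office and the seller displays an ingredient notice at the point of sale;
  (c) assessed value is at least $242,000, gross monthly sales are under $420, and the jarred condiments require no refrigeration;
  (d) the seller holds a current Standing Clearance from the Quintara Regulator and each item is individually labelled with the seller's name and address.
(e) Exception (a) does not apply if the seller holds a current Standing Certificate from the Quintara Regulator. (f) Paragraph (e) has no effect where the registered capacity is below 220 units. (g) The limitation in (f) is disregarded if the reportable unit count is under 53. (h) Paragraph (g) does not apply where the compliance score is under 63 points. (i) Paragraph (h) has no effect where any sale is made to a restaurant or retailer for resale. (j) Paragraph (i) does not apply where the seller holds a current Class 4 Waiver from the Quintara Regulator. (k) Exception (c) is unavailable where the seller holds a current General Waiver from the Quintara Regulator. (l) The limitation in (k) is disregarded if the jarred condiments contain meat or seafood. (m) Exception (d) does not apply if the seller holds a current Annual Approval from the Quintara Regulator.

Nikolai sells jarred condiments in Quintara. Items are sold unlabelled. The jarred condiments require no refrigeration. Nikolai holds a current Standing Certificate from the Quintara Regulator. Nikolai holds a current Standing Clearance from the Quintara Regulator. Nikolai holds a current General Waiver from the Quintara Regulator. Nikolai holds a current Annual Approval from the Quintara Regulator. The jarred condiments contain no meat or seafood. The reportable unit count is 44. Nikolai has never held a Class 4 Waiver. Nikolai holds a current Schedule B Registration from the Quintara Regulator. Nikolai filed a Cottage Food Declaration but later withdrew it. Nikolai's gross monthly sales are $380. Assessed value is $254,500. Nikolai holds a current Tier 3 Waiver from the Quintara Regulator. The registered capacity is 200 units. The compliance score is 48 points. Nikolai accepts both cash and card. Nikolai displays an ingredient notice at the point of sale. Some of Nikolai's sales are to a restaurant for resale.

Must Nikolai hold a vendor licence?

All of (a)'s requirements are met (a current Tier 3 Waiver is held; a current Schedule B Registration is held). However, paragraphs (e)–(j) must be considered: (e) is triggered — a current Standing Certificate is held. (f) would limit (e) — the registered capacity is 200 units, below the 220 units limit — but (g) sets (f) aside: (g) operates against (f): the reportable unit count is 44, under the 53 limit. (h) would limit (g) — the compliance score is 48 points, under the 63 points limit — but (i) sets (h) aside: (i) operates against (h): some sales are to a restaurant for resale. (j), which would lift (i), is not triggered — the Class 4 Waiver is not current. Exception (a) does not apply.
Exception (b) does not apply: the Cottage Food Declaration was withdrawn.
Exception (c)'s conditions are all satisfied: assessed value is $254,500, meeting the $242,000 threshold; gross monthly sales are $380, under the $420 limit; the jarred condiments are shelf-stable. Turning to paragraphs (k)–(l): (k) is engaged — a current General Waiver is held. (l) is not engaged (the jarred condiments contain no meat or seafood), so (k) stands. (c) is therefore removed.
Exception (d) does not apply: items are sold unlabelled.
None of the exceptions is available; § 80 applies in full.

Yes — Nikolai must hold a vendor licence.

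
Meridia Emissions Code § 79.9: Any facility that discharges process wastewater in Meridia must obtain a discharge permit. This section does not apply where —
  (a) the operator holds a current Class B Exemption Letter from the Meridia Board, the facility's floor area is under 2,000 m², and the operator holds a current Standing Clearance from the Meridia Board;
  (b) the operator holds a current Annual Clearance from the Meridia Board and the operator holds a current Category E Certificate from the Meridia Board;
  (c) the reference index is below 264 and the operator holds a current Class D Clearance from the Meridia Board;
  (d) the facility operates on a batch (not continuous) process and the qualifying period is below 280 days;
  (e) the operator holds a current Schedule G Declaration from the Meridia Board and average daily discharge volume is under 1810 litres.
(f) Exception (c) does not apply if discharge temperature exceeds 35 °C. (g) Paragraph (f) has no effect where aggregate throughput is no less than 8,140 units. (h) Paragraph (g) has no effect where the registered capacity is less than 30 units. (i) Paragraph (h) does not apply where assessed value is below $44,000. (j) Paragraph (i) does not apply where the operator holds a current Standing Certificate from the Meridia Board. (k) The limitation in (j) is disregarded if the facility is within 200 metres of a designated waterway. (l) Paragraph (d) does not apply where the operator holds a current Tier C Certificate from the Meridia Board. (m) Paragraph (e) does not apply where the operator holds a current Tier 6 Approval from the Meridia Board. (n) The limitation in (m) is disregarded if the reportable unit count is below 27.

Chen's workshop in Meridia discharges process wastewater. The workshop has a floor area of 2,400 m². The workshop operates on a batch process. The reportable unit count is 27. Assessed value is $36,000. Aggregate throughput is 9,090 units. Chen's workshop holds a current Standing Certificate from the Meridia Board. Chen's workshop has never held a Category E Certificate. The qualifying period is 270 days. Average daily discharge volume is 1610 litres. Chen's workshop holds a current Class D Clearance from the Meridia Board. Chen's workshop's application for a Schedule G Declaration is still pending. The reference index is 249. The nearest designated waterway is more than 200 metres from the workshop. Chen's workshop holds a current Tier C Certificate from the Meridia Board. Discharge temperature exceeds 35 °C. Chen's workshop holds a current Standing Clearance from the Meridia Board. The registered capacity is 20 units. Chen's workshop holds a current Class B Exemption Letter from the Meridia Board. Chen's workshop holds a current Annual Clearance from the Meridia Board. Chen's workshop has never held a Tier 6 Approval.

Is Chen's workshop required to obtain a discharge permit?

Yes — Chen's workshop must obtain a discharge permit.

Exception (a) fails — the facility's floor area is 2,400 m², not under 2,000 m².
Exception (b) does not apply: the Category E Certificate is not current.
Exception (c) is satisfied on its face — the reference index is 249, below the 264 limit; a current Class D Clearance is held. Turning to paragraphs (f)–(k): (f) is engaged — discharge temperature exceeds 35 °C. (g) is engaged (aggregate throughput is 9,090 units, meeting the 8,140 units threshold), but is overridden by (h): (h) is engaged — the registered capacity is 20 units, less than the 30 units limit. (i) would limit (h) — assessed value is $36,000, below the $44,000 limit — but (j) sets (i) aside: (j) operates against (i): a current Standing Certificate is held. (k) is not triggered (the workshop is more than 200 m from any designated waterway), so (j) stands. So (c) is unavailable.
Exception (d): the facility operates on a batch process; the qualifying period is 270 days, below the 280 days limit — every condition holds. But: (l) is engaged — a current Tier C Certificate is held. Exception (d) does not apply.
Exception (e) requires that the operator holds a current Schedule G Declaration from the Meridia Board; but no current Schedule G Declaration is held, so (e) is unavailable.
No exception displaces § 79.9.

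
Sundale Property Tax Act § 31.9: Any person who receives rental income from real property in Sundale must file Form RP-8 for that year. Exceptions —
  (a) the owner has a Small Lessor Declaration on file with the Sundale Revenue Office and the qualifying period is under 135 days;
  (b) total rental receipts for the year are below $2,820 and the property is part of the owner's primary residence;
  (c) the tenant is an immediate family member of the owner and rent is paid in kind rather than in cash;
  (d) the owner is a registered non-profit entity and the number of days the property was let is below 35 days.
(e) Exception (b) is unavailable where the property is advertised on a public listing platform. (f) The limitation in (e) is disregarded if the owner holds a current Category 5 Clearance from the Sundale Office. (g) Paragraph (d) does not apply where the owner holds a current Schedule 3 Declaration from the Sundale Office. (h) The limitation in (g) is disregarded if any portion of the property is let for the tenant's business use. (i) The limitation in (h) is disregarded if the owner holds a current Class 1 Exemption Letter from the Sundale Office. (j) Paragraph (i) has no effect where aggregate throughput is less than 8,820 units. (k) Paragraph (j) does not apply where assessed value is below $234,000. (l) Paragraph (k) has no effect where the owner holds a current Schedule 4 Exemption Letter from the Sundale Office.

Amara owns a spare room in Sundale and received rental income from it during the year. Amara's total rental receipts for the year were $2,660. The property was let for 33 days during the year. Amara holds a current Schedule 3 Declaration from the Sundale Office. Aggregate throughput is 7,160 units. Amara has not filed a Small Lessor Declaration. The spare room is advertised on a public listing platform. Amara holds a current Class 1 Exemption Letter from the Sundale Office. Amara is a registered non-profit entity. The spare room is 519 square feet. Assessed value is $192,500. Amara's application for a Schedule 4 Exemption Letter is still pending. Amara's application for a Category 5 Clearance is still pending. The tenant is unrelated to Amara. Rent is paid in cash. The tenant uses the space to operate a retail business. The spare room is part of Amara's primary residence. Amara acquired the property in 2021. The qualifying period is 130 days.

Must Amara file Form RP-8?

Yes — Amara must file Form RP-8.

Exception (a) does not apply: no Small Lessor Declaration is on file.
Exception (b): total rental receipts for the year are $2,660, below the $2,820 limit; the spare room is part of the primary residence — every condition holds. However, paragraphs (e)–(f) must be considered: (e) operates — the property is publicly advertised. (f) is not engaged (there is no Category 5 Clearance in force), so (e) stands. (b) is therefore removed.
Exception (c) requires that the tenant is an immediate family member of the owner; but the tenant is unrelated to the owner, so (c) is unavailable.
All of (d)'s requirements are met (Amara is a registered non-profit; the number of days the property was let is 33 days, below the 35 days limit). But: (g) is engaged — a current Schedule 3 Declaration is held. (h) is triggered (the space is let for business use), but is set aside by (i): (i) operates — a current Class 1 Exemption Letter is held. (j) applies (aggregate throughput is 7,160 units, less than the 8,820 units limit), but is itself disapplied by (k): (k) operates against (j): assessed value is $192,500, below the $234,000 limit. (l), which would lift (k), does not operate here — the Schedule 4 Exemption Letter is not current. Exception (d) does not apply.
Every exception is unavailable, so the rule governs.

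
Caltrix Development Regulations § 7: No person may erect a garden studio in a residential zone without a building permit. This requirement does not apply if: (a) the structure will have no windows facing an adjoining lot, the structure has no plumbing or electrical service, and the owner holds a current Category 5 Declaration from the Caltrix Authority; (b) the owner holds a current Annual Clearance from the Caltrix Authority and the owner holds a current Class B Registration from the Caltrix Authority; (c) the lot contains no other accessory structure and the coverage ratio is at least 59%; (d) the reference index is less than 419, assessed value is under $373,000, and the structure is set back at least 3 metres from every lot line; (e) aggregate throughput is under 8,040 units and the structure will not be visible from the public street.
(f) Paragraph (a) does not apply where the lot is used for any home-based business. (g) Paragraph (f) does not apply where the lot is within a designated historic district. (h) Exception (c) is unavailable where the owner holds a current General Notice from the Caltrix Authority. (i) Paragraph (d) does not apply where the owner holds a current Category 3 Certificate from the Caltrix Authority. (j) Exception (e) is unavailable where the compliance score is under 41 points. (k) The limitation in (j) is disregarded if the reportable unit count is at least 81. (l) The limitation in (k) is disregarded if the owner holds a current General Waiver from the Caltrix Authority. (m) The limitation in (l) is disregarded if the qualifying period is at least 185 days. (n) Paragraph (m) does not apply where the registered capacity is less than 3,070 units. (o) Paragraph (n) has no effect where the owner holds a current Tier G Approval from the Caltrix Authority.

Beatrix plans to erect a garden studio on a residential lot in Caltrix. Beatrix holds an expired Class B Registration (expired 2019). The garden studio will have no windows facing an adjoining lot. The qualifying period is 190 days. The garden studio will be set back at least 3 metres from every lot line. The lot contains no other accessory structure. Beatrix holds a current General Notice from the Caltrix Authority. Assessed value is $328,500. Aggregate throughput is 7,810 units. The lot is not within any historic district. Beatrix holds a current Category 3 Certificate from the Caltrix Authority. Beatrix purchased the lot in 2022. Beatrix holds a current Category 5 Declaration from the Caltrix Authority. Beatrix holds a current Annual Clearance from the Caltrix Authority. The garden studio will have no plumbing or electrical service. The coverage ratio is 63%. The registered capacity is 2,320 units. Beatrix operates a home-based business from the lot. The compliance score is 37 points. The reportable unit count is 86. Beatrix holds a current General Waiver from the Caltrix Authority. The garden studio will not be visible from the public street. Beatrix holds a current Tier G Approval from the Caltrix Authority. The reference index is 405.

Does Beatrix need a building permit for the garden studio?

Exception (a)'s conditions are all satisfied: no windows face an adjoining lot; there is no plumbing or electrical service; a current Category 5 Declaration is held. But: (f) operates — a home-based business operates on the lot. (g), which would lift (f), is not triggered — the lot is not in a historic district. Exception (a) does not apply.
Exception (b) fails — there is no Class B Registration in force.
Exception (c): the lot has no other accessory structure; the coverage ratio is 63%, meeting the 59% threshold — every condition holds. But applying paragraph (h): (h) applies — a current General Notice is held. So (c) is unavailable.
Exception (d): the reference index is 405, less than the 419 limit; assessed value is $328,500, under the $373,000 limit; the setback is at least 3 m on every side — every condition holds. However, paragraph (i) must be considered: (i) operates against (d): a current Category 3 Certificate is held. (d) is therefore removed.
Exception (e) is satisfied on its face — aggregate throughput is 7,810 units, under the 8,040 units limit; the structure will not be visible from the street. Considering the limiting provisions: (j) operates (the compliance score is 37 points, under the 41 points limit), but is set aside by (k): (k) operates against (j): the reportable unit count is 86, meeting the 81 threshold. (l) is engaged (a current General Waiver is held), but is displaced by (m): (m) operates against (l): the qualifying period is 190 days, meeting the 185 days threshold. (n) would limit (m) — the registered capacity is 2,320 units, less than the 3,070 units limit — but (o) sets (n) aside: (o) is triggered — a current Tier G Approval is held. So (e) applies.

No — exception (e) applies; Beatrix does not need a building permit.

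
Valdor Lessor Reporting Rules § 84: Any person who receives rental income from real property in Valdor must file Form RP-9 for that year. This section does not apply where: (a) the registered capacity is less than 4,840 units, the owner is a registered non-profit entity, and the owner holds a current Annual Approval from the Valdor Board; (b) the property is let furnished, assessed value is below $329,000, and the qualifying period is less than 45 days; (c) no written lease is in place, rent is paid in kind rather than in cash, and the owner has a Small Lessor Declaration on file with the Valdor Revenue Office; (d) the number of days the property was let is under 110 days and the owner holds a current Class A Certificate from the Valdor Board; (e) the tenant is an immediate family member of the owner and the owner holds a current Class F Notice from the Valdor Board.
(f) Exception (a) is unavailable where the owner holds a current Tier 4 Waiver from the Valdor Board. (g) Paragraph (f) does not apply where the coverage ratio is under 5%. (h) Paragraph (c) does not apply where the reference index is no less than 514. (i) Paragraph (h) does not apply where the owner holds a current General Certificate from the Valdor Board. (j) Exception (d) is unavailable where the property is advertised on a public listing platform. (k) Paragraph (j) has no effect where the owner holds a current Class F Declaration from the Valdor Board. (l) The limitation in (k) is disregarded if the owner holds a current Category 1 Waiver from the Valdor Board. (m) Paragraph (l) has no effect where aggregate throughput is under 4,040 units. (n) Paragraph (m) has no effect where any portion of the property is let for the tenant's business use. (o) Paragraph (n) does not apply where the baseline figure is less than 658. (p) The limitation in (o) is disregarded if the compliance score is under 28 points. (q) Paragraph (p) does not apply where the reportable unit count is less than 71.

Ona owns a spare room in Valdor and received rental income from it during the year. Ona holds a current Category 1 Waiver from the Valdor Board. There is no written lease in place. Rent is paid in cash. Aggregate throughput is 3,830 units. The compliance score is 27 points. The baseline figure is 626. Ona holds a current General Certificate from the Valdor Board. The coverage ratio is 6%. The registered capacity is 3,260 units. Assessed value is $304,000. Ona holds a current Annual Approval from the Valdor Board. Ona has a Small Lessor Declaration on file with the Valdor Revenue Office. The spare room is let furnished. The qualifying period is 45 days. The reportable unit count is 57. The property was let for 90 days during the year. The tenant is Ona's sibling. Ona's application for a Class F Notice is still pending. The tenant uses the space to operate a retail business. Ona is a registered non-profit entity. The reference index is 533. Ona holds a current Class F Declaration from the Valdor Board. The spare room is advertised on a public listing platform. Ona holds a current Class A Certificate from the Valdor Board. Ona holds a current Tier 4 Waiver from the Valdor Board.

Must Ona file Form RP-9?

No — exception (d) applies; Ona is not required to file Form RP-9.

All of (a)'s requirements are met (the registered capacity is 3,260 units, less than the 4,840 units limit; Ona is a registered non-profit; a current Annual Approval is held). But applying paragraphs (f)–(g): (f) operates against (a): a current Tier 4 Waiver is held. (g) is not triggered (the coverage ratio is 6%, not under 5%), so (f) stands. (a) is therefore removed.
Exception (b) fails — the qualifying period is 45 days, not less than 45 days.
Exception (c) requires that rent is paid in kind rather than in cash; but rent is paid in cash, so (c) is unavailable.
Exception (d) is satisfied on its face — the number of days the property was let is 90 days, under the 110 days limit; a current Class A Certificate is held. Under paragraphs (j)–(q): (j) would limit (d) — the property is publicly advertised — but (k) sets (j) aside: (k) operates — a current Class F Declaration is held. (l) is engaged (a current Category 1 Waiver is held), but is overridden by (m): (m) is triggered — aggregate throughput is 3,830 units, under the 4,040 units limit. (n) applies (the space is let for business use), but yields to (o): (o) is triggered — the baseline figure is 626, less than the 658 limit. (p) is engaged (the compliance score is 27 points, under the 28 points limit), but is overridden by (q): (q) operates against (p): the reportable unit count is 57, less than the 71 limit. Exception (d) stands.
Exception (e) does not apply: no current Class F Notice is held.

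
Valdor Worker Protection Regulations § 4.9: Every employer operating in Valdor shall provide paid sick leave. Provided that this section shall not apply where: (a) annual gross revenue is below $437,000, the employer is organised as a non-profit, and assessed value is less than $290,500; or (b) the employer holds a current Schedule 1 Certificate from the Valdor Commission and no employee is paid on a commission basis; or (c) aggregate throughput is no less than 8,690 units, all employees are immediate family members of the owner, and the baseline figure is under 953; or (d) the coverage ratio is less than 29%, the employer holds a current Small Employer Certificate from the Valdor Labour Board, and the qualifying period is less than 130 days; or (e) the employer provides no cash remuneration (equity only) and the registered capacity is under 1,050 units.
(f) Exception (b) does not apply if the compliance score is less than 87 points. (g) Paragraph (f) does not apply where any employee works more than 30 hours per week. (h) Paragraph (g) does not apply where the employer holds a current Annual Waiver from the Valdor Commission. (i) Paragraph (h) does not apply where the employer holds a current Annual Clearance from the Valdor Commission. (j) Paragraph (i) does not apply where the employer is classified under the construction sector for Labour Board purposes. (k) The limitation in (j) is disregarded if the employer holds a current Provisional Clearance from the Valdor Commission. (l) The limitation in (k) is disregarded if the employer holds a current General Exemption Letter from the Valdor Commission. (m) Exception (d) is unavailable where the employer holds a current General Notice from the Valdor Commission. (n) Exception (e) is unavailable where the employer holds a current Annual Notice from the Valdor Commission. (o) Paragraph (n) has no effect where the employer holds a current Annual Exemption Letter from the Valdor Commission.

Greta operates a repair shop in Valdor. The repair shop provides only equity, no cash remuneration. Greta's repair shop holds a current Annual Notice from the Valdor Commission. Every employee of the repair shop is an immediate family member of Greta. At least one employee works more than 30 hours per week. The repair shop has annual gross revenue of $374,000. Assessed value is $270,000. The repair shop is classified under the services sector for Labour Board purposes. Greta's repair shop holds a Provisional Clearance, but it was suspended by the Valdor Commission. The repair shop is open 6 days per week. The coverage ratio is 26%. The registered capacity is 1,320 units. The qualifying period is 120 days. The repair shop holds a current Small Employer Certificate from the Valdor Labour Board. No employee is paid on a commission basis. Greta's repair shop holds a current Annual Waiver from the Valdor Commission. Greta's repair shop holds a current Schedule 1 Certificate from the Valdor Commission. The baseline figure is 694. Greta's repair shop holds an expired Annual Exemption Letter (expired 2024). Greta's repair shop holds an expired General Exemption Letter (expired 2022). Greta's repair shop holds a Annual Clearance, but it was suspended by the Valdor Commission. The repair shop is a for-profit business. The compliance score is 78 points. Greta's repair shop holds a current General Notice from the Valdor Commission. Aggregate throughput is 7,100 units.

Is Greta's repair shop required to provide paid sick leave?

Exception (a) requires that the employer is organised as a non-profit; but the employer is for-profit, so (a) is unavailable.
All of (b)'s requirements are met (a current Schedule 1 Certificate is held; no employee is paid on commission). But: (f) is triggered — the compliance score is 78 points, less than the 87 points limit. (g) applies (at least one employee exceeds 30 hours/week), but is itself disapplied by (h): (h) operates against (g): a current Annual Waiver is held. (i), which would lift (h), does not operate here — no current Annual Clearance is held. Exception (b) does not apply.
Exception (c) fails — aggregate throughput is 7,100 units, short of 8,690 units.
Exception (d) is satisfied on its face — the coverage ratio is 26%, less than the 29% limit; a current Small Employer Certificate is held; the qualifying period is 120 days, less than the 130 days limit. Turning to paragraph (m): (m) is engaged — a current General Notice is held. So (d) is unavailable.
Exception (e) does not apply: the registered capacity is 1,320 units, not under 1,050 units.
No exception is made out. Greta's repair shop falls within the general rule.

Yes — Greta's repair shop must provide paid sick leave.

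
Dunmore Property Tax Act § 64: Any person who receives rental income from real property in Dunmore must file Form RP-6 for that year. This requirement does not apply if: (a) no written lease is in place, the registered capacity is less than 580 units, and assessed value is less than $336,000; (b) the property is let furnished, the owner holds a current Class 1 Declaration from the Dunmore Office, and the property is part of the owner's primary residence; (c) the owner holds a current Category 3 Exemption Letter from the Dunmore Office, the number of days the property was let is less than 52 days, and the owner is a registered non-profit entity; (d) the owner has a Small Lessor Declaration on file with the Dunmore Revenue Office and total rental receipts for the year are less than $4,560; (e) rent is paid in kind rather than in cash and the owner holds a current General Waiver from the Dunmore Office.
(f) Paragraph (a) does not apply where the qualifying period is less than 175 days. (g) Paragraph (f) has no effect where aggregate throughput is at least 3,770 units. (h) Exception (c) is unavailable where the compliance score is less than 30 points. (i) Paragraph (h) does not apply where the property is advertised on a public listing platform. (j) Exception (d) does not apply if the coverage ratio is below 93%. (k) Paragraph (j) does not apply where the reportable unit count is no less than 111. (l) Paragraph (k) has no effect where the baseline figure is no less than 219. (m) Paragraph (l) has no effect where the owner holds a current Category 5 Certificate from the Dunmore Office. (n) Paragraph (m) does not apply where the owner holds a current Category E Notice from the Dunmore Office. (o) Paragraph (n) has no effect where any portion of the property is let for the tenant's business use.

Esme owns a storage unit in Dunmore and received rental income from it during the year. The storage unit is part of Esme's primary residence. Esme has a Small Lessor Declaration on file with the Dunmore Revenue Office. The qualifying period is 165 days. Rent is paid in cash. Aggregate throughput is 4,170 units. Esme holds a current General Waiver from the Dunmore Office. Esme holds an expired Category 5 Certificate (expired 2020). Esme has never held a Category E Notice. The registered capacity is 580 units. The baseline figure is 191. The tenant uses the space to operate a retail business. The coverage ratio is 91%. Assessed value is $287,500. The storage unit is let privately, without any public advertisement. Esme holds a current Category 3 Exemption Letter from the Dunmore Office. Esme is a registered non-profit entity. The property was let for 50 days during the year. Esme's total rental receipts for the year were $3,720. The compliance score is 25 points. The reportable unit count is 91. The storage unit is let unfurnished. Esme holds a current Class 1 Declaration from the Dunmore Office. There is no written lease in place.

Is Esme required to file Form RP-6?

Yes — Esme must file Form RP-6.

Exception (a) requires that the registered capacity is less than 580 units; but the registered capacity is 580 units, not less than 580 units, so (a) is unavailable.
Exception (b) requires that the property is let furnished; but the property is let unfurnished, so (b) is unavailable.
Exception (c)'s conditions are all satisfied: a current Category 3 Exemption Letter is held; the number of days the property was let is 50 days, less than the 52 days limit; Esme is a registered non-profit. Turning to paragraphs (h)–(i): (h) is engaged — the compliance score is 25 points, less than the 30 points limit. (i) is inapplicable (the property is let privately without advertisement), so (h) stands. So (c) is unavailable.
All of (d)'s requirements are met (a Small Lessor Declaration is on file; total rental receipts for the year are $3,720, less than the $4,560 limit). However, paragraphs (j)–(o) must be considered: (j) is triggered — the coverage ratio is 91%, below the 93% limit. (k) is not engaged (the reportable unit count is 91, short of 111), so (j) stands. So (d) is unavailable.
Exception (e) requires that rent is paid in kind rather than in cash; but rent is paid in cash, so (e) is unavailable.
No exception displaces § 64.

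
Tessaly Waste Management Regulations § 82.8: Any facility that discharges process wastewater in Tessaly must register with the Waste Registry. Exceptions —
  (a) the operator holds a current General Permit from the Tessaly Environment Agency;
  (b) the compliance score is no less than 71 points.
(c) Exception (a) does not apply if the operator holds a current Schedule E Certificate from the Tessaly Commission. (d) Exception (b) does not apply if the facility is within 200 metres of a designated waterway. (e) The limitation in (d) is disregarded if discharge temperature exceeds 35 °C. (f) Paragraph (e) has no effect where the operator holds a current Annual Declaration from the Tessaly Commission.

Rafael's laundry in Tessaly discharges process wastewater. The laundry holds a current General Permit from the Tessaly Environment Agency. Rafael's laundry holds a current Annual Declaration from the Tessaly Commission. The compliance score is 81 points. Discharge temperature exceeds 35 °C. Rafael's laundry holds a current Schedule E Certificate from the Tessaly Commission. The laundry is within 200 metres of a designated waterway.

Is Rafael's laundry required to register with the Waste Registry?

Yes — Rafael's laundry must register with the Waste Registry.

Exception (a) is satisfied on its face — a current General Permit is held. Turning to paragraph (c): (c) operates — a current Schedule E Certificate is held. So (a) is unavailable.
Exception (b): the compliance score is 81 points, meeting the 71 points threshold — every condition holds. But applying paragraphs (d)–(f): (d) operates against (b): the laundry is within 200 m of a designated waterway. (e) would limit (d) — discharge temperature exceeds 35 °C — but (f) sets (e) aside: (f) is engaged — a current Annual Declaration is held. Exception (b) does not apply.
Every exception is unavailable, so the rule governs.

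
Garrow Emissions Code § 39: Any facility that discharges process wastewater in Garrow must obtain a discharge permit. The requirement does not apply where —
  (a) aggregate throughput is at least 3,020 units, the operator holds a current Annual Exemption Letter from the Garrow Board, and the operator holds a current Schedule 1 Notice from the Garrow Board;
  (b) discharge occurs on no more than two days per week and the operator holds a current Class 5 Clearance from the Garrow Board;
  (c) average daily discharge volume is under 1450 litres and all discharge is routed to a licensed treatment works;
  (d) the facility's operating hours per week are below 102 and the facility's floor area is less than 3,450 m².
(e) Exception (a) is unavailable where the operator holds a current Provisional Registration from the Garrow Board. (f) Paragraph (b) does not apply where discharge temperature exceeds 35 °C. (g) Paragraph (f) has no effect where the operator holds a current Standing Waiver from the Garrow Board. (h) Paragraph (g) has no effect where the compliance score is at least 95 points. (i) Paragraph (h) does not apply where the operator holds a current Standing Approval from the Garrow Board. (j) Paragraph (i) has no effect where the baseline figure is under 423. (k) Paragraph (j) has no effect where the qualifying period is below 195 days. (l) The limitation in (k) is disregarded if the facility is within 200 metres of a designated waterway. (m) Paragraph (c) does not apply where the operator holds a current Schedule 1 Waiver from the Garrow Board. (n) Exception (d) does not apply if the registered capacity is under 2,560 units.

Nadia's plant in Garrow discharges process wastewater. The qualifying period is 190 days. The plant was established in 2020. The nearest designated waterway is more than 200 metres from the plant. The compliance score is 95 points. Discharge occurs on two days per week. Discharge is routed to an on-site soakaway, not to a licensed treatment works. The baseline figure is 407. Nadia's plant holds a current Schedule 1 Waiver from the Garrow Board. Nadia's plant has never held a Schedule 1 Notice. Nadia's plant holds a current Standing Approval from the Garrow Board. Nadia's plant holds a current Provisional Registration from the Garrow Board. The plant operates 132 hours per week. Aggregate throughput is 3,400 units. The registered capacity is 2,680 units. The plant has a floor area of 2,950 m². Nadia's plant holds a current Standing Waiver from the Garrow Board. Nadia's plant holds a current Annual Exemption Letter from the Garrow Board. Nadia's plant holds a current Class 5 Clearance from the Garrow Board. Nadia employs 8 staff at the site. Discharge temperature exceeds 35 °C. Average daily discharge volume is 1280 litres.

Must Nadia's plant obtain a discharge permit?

Exception (a) fails — no current Schedule 1 Notice is held.
Exception (b) is satisfied on its face — discharge occurs on no more than two days per week; a current Class 5 Clearance is held. Under paragraphs (f)–(l): (f) would limit (b) — discharge temperature exceeds 35 °C — but (g) sets (f) aside: (g) operates — a current Standing Waiver is held. (h) would limit (g) — the compliance score is 95 points, meeting the 95 points threshold — but (i) sets (h) aside: (i) operates against (h): a current Standing Approval is held. (j) would limit (i) — the baseline figure is 407, under the 423 limit — but (k) sets (j) aside: (k) operates against (j): the qualifying period is 190 days, below the 195 days limit. (l) is inapplicable (the plant is more than 200 m from any designated waterway), so (k) stands. Exception (b) stands.
Exception (c) does not apply: discharge is not routed to a licensed treatment works.
Exception (d) fails — the facility's operating hours per week are 132, not below 102.

No — exception (b) applies; Nadia's plant is not required to obtain a discharge permit.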